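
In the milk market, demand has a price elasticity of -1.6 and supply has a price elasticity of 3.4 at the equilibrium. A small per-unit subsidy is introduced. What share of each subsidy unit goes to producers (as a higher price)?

For a small subsidy around the equilibrium, the benefit split depends on the relative slopes, which at a point are proportional to the elasticities.
Buyer share = εs/(εs + |εd|) = 3.4/(3.4 + 1.6) = 0.68; seller share = |εd|/(εs + |εd|) = 0.32.
So producers capture 0.32 of the subsidy.

Producer share = 0.32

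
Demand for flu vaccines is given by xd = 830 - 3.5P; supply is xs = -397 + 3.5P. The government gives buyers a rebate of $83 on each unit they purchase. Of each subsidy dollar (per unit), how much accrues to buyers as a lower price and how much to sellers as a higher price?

Pre-subsidy: 830 - 3.5P = -397 + 3.5P gives P* = 1227/7, x* = 216.5.
With the rebate, buyers effectively pay Pb = Ps − 83, where Ps is the price sellers receive.
Demand in terms of Ps becomes xd = 830 − 3.5(Ps − 83) = 1120.5 - 3.5Ps. Setting this equal to supply: 1120.5 - 3.5Ps = -397 + 3.5Ps, so Ps = 3035/14.
Buyers pay Pb = 3035/14 − 83 = 1873/14; x' = -397 + 3.5·(3035/14) = 361.75.
Buyers' price falls by P* − Pb = 1227/7 − 1873/14 = 41.5; sellers' price rises by Ps − P* = 3035/14 − 1227/7 = 41.5.

Buyers gain $41.5 per unit; sellers gain $41.5 per unit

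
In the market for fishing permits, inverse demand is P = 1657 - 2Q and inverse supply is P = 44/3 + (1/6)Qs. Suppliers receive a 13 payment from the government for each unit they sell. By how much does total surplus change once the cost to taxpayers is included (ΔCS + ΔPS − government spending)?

Pre-subsidy: 1657 - 2Q = 44/3 + (1/6)Q gives Q* = 758 and P* = 141.
With the subsidy, sellers receive Ps = Pb + 13 for each unit, where Pb is the price buyers pay.
On the curves, Pb = 1657 - 2Q and Ps = 44/3 + (1/6)Q; the wedge Ps − Pb = 13 gives 44/3 + (1/6)Q − (1657 - 2Q) = 13, so Q' = 764.
Then Pb = 1657 − 2·764 = 129 and Ps = 44/3 + (1/6)·764 = 142.
ΔCS = ½(758 + 764)(141 − 129) = 9132; ΔPS = ½(758 + 764)(142 − 141) = 761.
Government spending = 13 × 764 = 9932.
Net change = 9132 + 761 − 9932 = -39. The loss equals the DWL triangle ½·13·6.

Net change in total surplus = -39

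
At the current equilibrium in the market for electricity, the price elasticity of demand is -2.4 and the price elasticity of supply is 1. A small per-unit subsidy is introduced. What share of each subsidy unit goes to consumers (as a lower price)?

For a small subsidy around the equilibrium, the benefit split depends on the relative slopes, which at a point are proportional to the elasticities.
Buyer share = εs/(εs + |εd|) = 1/(1 + 2.4) = 5/17; seller share = |εd|/(εs + |εd|) = 12/17.

Consumer share = 5/17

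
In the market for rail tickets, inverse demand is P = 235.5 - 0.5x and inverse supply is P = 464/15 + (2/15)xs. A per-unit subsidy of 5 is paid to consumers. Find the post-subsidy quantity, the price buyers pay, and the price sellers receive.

Pre-subsidy: 235.5 - 0.5x = 464/15 + (2/15)x gives x* = 323 and P* = 74.
With the rebate, buyers effectively pay Pb = Ps − 5, where Ps is the price sellers receive.
On the curves, Pb = 235.5 - 0.5x and Ps = 464/15 + (2/15)x; the wedge Ps − Pb = 5 gives 464/15 + (2/15)x − (235.5 - 0.5x) = 5, so x' = 6287/19.
Then Pb = 235.5 − 0.5·(6287/19) = 1331/19 and Ps = 464/15 + (2/15)·(6287/19) = 1426/19.

x' = 6287/19; buyers pay 1331/19; sellers receive 1426/19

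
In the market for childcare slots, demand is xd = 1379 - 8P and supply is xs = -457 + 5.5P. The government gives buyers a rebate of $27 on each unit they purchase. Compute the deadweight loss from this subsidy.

Pre-subsidy: 1379 - 8P = -457 + 5.5P gives P* = 136, x* = 291.
With the rebate, buyers effectively pay Pb = Ps − 27, where Ps is the price sellers receive.
Demand in terms of Ps becomes xd = 1379 − 8(Ps − 27) = 1595 - 8Ps. Setting this equal to supply: 1595 - 8Ps = -457 + 5.5Ps, so Ps = 152.
Buyers pay Pb = 152 − 27 = 125; x' = -457 + 5.5·152 = 379.
The subsidy expands output by 379 − 291 = 88 past the efficient level; on those units the gap between marginal cost and willingness to pay runs from 0 up to 27.
DWL = ½ × 27 × 88 = 1188.

Deadweight loss = $1188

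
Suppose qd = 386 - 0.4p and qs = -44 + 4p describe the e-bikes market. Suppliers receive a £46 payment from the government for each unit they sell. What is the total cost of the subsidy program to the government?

Pre-subsidy: 386 - 0.4p = -44 + 4p gives p* = 1075/11, q* = 3816/11.
With the subsidy, sellers receive ps = pb + 46 for each unit, where pb is the price buyers pay.
Supply in terms of pb becomes qs = -44 + 4(pb + 46) = 140 + 4pb. Setting this equal to demand: 386 - 0.4pb = 140 + 4pb, so pb = 615/11.
Sellers receive ps = 615/11 + 46 = 1121/11; q' = 386 − 0.4·(615/11) = 4000/11.
Government outlay = subsidy × quantity = 46 × 4000/11 = 184000/11.

Government cost = 184000/11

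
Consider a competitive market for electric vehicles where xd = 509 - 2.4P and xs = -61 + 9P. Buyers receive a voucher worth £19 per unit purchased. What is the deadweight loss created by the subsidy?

Pre-subsidy: 509 - 2.4P = -61 + 9P gives P* = 50, x* = 389.
With the rebate, buyers effectively pay Pb = Ps − 19, where Ps is the price sellers receive.
Demand in terms of Ps becomes xd = 509 − 2.4(Ps − 19) = 554.6 - 2.4Ps. Setting this equal to supply: 554.6 - 2.4Ps = -61 + 9Ps, so Ps = 54.
Buyers pay Pb = 54 − 19 = 35; x' = -61 + 9·54 = 425.
The subsidy expands output by 425 − 389 = 36 past the efficient level; on those units the gap between marginal cost and willingness to pay runs from 0 up to 19.
DWL = ½ × 19 × 36 = 342.

Deadweight loss = £342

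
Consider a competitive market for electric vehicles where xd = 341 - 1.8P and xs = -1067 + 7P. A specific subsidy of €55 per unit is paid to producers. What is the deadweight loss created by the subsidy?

Pre-subsidy: 341 - 1.8P = -1067 + 7P gives P* = 160, x* = 53.
With the subsidy, sellers receive Ps = Pb + 55 for each unit, where Pb is the price buyers pay.
Supply in terms of Pb becomes xs = -1067 + 7(Pb + 55) = -682 + 7Pb. Setting this equal to demand: 341 - 1.8Pb = -682 + 7Pb, so Pb = 116.25.
Sellers receive Ps = 116.25 + 55 = 171.25; x' = 341 − 1.8·116.25 = 131.75.
The subsidy expands output by 131.75 − 53 = 78.75 past the efficient level; on those units the gap between marginal cost and willingness to pay runs from 0 up to 55.
DWL = ½ × 55 × 78.75 = 2165.625.

Deadweight loss = €2165.625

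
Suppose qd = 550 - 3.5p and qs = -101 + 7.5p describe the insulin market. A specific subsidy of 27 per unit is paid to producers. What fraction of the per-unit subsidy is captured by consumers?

Pre-subsidy: 550 - 3.5p = -101 + 7.5p gives p* = 651/11, q* = 7543/22.
With the subsidy, sellers receive ps = pb + 27 for each unit, where pb is the price buyers pay.
Supply in terms of pb becomes qs = -101 + 7.5(pb + 27) = 101.5 + 7.5pb. Setting this equal to demand: 550 - 3.5pb = 101.5 + 7.5pb, so pb = 897/22.
Sellers receive ps = 897/22 + 27 = 1491/22; q' = 550 − 3.5·(897/22) = 17921/44.
Buyers' price falls by p* − pb = 651/11 − 897/22 = 405/22; sellers' price rises by ps − p* = 1491/22 − 651/11 = 189/22.
So consumers capture (405/22)/27 = 15/22 of each unit of subsidy.

Consumer share = 15/22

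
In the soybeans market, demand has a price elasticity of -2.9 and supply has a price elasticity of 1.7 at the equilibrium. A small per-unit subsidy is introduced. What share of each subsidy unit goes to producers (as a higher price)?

For a small subsidy around the equilibrium, the benefit split depends on the relative slopes, which at a point are proportional to the elasticities.
Buyer share = εs/(εs + |εd|) = 1.7/(1.7 + 2.9) = 17/46; seller share = |εd|/(εs + |εd|) = 29/46.
So producers capture 29/46 of the subsidy.

Producer share = 29/46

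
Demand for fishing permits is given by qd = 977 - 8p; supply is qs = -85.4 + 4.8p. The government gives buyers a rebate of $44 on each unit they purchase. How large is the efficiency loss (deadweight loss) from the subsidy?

Pre-subsidy: 977 - 8p = -85.4 + 4.8p gives p* = 83, q* = 313.
With the rebate, buyers effectively pay pb = ps − 44, where ps is the price sellers receive.
Demand in terms of ps becomes qd = 977 − 8(ps − 44) = 1329 - 8ps. Setting this equal to supply: 1329 - 8ps = -85.4 + 4.8ps, so ps = 110.5.
Buyers pay pb = 110.5 − 44 = 66.5; q' = -85.4 + 4.8·110.5 = 445.
The subsidy expands output by 445 − 313 = 132 past the efficient level; on those units the gap between marginal cost and willingness to pay runs from 0 up to 44.
DWL = ½ × 44 × 132 = 2904.

Deadweight loss = $2904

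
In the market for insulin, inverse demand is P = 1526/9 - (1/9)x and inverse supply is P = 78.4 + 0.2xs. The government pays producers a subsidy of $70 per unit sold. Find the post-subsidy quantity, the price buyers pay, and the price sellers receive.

x' = 518; buyers pay $112; sellers receive $182

Pre-subsidy: 1526/9 - (1/9)x = 78.4 + 0.2x gives x* = 293 and P* = 137.
With the subsidy, sellers receive Ps = Pb + 70 for each unit, where Pb is the price buyers pay.
On the curves, Pb = 1526/9 - (1/9)x and Ps = 78.4 + 0.2x; the wedge Ps − Pb = 70 gives 78.4 + 0.2x − (1526/9 - (1/9)x) = 70, so x' = 518.
Then Pb = 1526/9 − (1/9)·518 = 112 and Ps = 78.4 + 0.2·518 = 182.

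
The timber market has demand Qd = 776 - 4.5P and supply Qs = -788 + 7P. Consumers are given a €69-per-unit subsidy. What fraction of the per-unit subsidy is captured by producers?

Pre-subsidy: 776 - 4.5P = -788 + 7P gives P* = 136, Q* = 164.
With the rebate, buyers effectively pay Pb = Ps − 69, where Ps is the price sellers receive.
Demand in terms of Ps becomes Qd = 776 − 4.5(Ps − 69) = 1086.5 - 4.5Ps. Setting this equal to supply: 1086.5 - 4.5Ps = -788 + 7Ps, so Ps = 163.
Buyers pay Pb = 163 − 69 = 94; Q' = -788 + 7·163 = 353.
Buyers' price falls by P* − Pb = 136 − 94 = 42; sellers' price rises by Ps − P* = 163 − 136 = 27.
So producers capture 27/69 = 9/23 of each unit of subsidy.

Producer share = 9/23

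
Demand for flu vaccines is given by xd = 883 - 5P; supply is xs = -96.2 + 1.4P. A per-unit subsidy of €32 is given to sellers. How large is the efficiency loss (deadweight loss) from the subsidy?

Deadweight loss = €560

Pre-subsidy: 883 - 5P = -96.2 + 1.4P gives P* = 153, x* = 118.
With the subsidy, sellers receive Ps = Pb + 32 for each unit, where Pb is the price buyers pay.
Supply in terms of Pb becomes xs = -96.2 + 1.4(Pb + 32) = -51.4 + 1.4Pb. Setting this equal to demand: 883 - 5Pb = -51.4 + 1.4Pb, so Pb = 146.
Sellers receive Ps = 146 + 32 = 178; x' = 883 − 5·146 = 153.
The subsidy expands output by 153 − 118 = 35 past the efficient level; on those units the gap between marginal cost and willingness to pay runs from 0 up to 32.
DWL = ½ × 32 × 35 = 560.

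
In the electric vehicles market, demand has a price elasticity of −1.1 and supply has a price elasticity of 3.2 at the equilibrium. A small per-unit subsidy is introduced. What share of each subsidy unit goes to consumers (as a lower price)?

Consumer share = 32/43

For a small subsidy around the equilibrium, the benefit split depends on the relative slopes, which at a point are proportional to the elasticities.
Buyer share = εs/(εs + |εd|) = 3.2/(3.2 + 1.1) = 32/43; seller share = |εd|/(εs + |εd|) = 11/43.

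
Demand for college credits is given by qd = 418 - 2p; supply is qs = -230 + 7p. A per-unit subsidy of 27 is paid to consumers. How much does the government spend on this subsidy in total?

Government cost = 8532

Pre-subsidy: 418 - 2p = -230 + 7p gives p* = 72, q* = 274.
With the rebate, buyers effectively pay pb = ps − 27, where ps is the price sellers receive.
Demand in terms of ps becomes qd = 418 − 2(ps − 27) = 472 - 2ps. Setting this equal to supply: 472 - 2ps = -230 + 7ps, so ps = 78.
Buyers pay pb = 78 − 27 = 51; q' = -230 + 7·78 = 316.
Government outlay = subsidy × quantity = 27 × 316 = 8532.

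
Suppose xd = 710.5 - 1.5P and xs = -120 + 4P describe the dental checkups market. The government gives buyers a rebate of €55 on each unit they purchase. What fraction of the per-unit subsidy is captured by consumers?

Pre-subsidy: 710.5 - 1.5P = -120 + 4P gives P* = 151, x* = 484.
With the rebate, buyers effectively pay Pb = Ps − 55, where Ps is the price sellers receive.
Demand in terms of Ps becomes xd = 710.5 − 1.5(Ps − 55) = 793 - 1.5Ps. Setting this equal to supply: 793 - 1.5Ps = -120 + 4Ps, so Ps = 166.
Buyers pay Pb = 166 − 55 = 111; x' = -120 + 4·166 = 544.
Buyers' price falls by P* − Pb = 151 − 111 = 40; sellers' price rises by Ps − P* = 166 − 151 = 15.
So consumers capture 40/55 = 8/11 of each unit of subsidy.

Consumer share = 8/11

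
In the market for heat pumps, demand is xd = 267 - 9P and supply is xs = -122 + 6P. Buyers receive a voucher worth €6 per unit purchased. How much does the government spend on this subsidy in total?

Government cost = €331.2

Pre-subsidy: 267 - 9P = -122 + 6P gives P* = 389/15, x* = 33.6.
With the rebate, buyers effectively pay Pb = Ps − 6, where Ps is the price sellers receive.
Demand in terms of Ps becomes xd = 267 − 9(Ps − 6) = 321 - 9Ps. Setting this equal to supply: 321 - 9Ps = -122 + 6Ps, so Ps = 443/15.
Buyers pay Pb = 443/15 − 6 = 353/15; x' = -122 + 6·(443/15) = 55.2.
Government outlay = subsidy × quantity = 6 × 55.2 = 331.2.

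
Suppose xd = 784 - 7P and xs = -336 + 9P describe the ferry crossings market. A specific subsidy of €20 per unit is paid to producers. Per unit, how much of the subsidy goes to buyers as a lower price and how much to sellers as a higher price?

Pre-subsidy: 784 - 7P = -336 + 9P gives P* = 70, x* = 294.
With the subsidy, sellers receive Ps = Pb + 20 for each unit, where Pb is the price buyers pay.
Supply in terms of Pb becomes xs = -336 + 9(Pb + 20) = -156 + 9Pb. Setting this equal to demand: 784 - 7Pb = -156 + 9Pb, so Pb = 58.75.
Sellers receive Ps = 58.75 + 20 = 78.75; x' = 784 − 7·58.75 = 372.75.
Buyers' price falls by P* − Pb = 70 − 58.75 = 11.25; sellers' price rises by Ps − P* = 78.75 − 70 = 8.75.

Buyers gain €11.25 per unit; sellers gain €8.75 per unit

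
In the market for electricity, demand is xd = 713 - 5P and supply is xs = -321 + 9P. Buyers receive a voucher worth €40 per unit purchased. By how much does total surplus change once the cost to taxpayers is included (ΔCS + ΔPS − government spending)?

Net change in total surplus = -18000/7

Pre-subsidy: 713 - 5P = -321 + 9P gives P* = 517/7, x* = 2406/7.
With the rebate, buyers effectively pay Pb = Ps − 40, where Ps is the price sellers receive.
Demand in terms of Ps becomes xd = 713 − 5(Ps − 40) = 913 - 5Ps. Setting this equal to supply: 913 - 5Ps = -321 + 9Ps, so Ps = 617/7.
Buyers pay Pb = 617/7 − 40 = 337/7; x' = -321 + 9·(617/7) = 3306/7.
ΔCS = ½(2406/7 + 3306/7)(517/7 − 337/7) = 73440/7; ΔPS = ½(2406/7 + 3306/7)(617/7 − 517/7) = 40800/7.
Government spending = 40 × 3306/7 = 132240/7.
Net change = 73440/7 + 40800/7 − 132240/7 = -18000/7. The loss equals the DWL triangle ½·40·900/7.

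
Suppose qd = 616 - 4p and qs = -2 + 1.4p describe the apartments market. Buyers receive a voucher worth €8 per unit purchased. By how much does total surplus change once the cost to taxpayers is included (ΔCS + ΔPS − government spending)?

Net change in total surplus = -896/27

Pre-subsidy: 616 - 4p = -2 + 1.4p gives p* = 1030/9, q* = 1424/9.
With the rebate, buyers effectively pay pb = ps − 8, where ps is the price sellers receive.
Demand in terms of ps becomes qd = 616 − 4(ps − 8) = 648 - 4ps. Setting this equal to supply: 648 - 4ps = -2 + 1.4ps, so ps = 3250/27.
Buyers pay pb = 3250/27 − 8 = 3034/27; q' = -2 + 1.4·(3250/27) = 4496/27.
ΔCS = ½(1424/9 + 4496/27)(1030/9 − 3034/27) = 245504/729; ΔPS = ½(1424/9 + 4496/27)(3250/27 − 1030/9) = 701440/729.
Government spending = 8 × 4496/27 = 35968/27.
Net change = 245504/729 + 701440/729 − 35968/27 = -896/27. The loss equals the DWL triangle ½·8·224/27.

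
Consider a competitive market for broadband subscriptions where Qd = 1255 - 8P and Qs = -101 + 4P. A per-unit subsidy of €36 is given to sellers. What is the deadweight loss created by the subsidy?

Pre-subsidy: 1255 - 8P = -101 + 4P gives P* = 113, Q* = 351.
With the subsidy, sellers receive Ps = Pb + 36 for each unit, where Pb is the price buyers pay.
Supply in terms of Pb becomes Qs = -101 + 4(Pb + 36) = 43 + 4Pb. Setting this equal to demand: 1255 - 8Pb = 43 + 4Pb, so Pb = 101.
Sellers receive Ps = 101 + 36 = 137; Q' = 1255 − 8·101 = 447.
The subsidy expands output by 447 − 351 = 96 past the efficient level; on those units the gap between marginal cost and willingness to pay runs from 0 up to 36.
DWL = ½ × 36 × 96 = 1728.

Deadweight loss = €1728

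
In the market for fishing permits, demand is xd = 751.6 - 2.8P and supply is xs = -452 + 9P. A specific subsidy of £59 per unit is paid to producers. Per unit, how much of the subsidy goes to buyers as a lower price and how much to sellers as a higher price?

Pre-subsidy: 751.6 - 2.8P = -452 + 9P gives P* = 102, x* = 466.
With the subsidy, sellers receive Ps = Pb + 59 for each unit, where Pb is the price buyers pay.
Supply in terms of Pb becomes xs = -452 + 9(Pb + 59) = 79 + 9Pb. Setting this equal to demand: 751.6 - 2.8Pb = 79 + 9Pb, so Pb = 57.
Sellers receive Ps = 57 + 59 = 116; x' = 751.6 − 2.8·57 = 592.
Buyers' price falls by P* − Pb = 102 − 57 = 45; sellers' price rises by Ps − P* = 116 − 102 = 14.

Buyers gain £45 per unit; sellers gain £14 per unit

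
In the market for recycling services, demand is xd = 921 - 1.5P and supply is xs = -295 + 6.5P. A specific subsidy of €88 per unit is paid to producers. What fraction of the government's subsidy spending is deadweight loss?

Pre-subsidy: 921 - 1.5P = -295 + 6.5P gives P* = 152, x* = 693.
With the subsidy, sellers receive Ps = Pb + 88 for each unit, where Pb is the price buyers pay.
Supply in terms of Pb becomes xs = -295 + 6.5(Pb + 88) = 277 + 6.5Pb. Setting this equal to demand: 921 - 1.5Pb = 277 + 6.5Pb, so Pb = 80.5.
Sellers receive Ps = 80.5 + 88 = 168.5; x' = 921 − 1.5·80.5 = 800.25.
ΔCS = ½(693 + 800.25)(152 − 80.5) = 53383.6875; ΔPS = ½(693 + 800.25)(168.5 − 152) = 12319.3125.
Government spending = 88 × 800.25 = 70422.
DWL = ½ × 88 × (800.25 − 693) = 4719; fraction = 4719 / 70422 = 13/194.

DWL / government spending = 13/194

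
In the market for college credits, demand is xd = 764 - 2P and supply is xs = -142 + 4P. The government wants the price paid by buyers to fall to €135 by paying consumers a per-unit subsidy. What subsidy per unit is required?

Required subsidy s = €24 per unit

At a buyer price of 135, quantity demanded is 764 − 2·135 = 494.
Sellers supply 494 only when they receive Ps with -142 + 4·Ps = 494, i.e. Ps = 159.
s = Ps − Pb = 159 − 135 = 24.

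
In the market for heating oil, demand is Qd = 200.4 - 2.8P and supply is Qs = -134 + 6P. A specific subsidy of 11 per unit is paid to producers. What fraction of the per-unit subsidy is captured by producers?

Pre-subsidy: 200.4 - 2.8P = -134 + 6P gives P* = 38, Q* = 94.
With the subsidy, sellers receive Ps = Pb + 11 for each unit, where Pb is the price buyers pay.
Supply in terms of Pb becomes Qs = -134 + 6(Pb + 11) = -68 + 6Pb. Setting this equal to demand: 200.4 - 2.8Pb = -68 + 6Pb, so Pb = 30.5.
Sellers receive Ps = 30.5 + 11 = 41.5; Q' = 200.4 − 2.8·30.5 = 115.
Buyers' price falls by P* − Pb = 38 − 30.5 = 7.5; sellers' price rises by Ps − P* = 41.5 − 38 = 3.5.
So producers capture 3.5/11 = 7/22 of each unit of subsidy.

Producer share = 7/22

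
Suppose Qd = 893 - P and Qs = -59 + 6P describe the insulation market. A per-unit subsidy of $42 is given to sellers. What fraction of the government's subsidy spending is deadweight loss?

Pre-subsidy: 893 - P = -59 + 6P gives P* = 136, Q* = 757.
With the subsidy, sellers receive Ps = Pb + 42 for each unit, where Pb is the price buyers pay.
Supply in terms of Pb becomes Qs = -59 + 6(Pb + 42) = 193 + 6Pb. Setting this equal to demand: 893 - Pb = 193 + 6Pb, so Pb = 100.
Sellers receive Ps = 100 + 42 = 142; Q' = 893 − 1·100 = 793.
ΔCS = ½(757 + 793)(136 − 100) = 27900; ΔPS = ½(757 + 793)(142 − 136) = 4650.
Government spending = 42 × 793 = 33306.
DWL = ½ × 42 × (793 − 757) = 756; fraction = 756 / 33306 = 18/793.

DWL / government spending = 18/793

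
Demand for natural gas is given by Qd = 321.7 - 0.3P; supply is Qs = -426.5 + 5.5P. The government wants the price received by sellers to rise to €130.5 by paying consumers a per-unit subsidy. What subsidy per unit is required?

At a seller price of 130.5, quantity supplied is -426.5 + 5.5·130.5 = 291.25.
Buyers absorb 291.25 only when they pay Pb with 321.7 − 0.3·Pb = 291.25, i.e. Pb = 101.5.
s = Ps − Pb = 130.5 − 101.5 = 29.

Required subsidy s = €29 per unit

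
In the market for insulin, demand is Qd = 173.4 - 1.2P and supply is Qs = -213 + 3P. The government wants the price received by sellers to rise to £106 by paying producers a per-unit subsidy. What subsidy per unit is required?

At a seller price of 106, quantity supplied is -213 + 3·106 = 105.
Buyers absorb 105 only when they pay Pb with 173.4 − 1.2·Pb = 105, i.e. Pb = 57.
s = Ps − Pb = 106 − 57 = 49.

Required subsidy s = £49 per unit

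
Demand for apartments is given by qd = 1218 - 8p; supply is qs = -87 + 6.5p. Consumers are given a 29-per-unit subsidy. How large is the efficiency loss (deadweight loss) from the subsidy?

Pre-subsidy: 1218 - 8p = -87 + 6.5p gives p* = 90, q* = 498.
With the rebate, buyers effectively pay pb = ps − 29, where ps is the price sellers receive.
Demand in terms of ps becomes qd = 1218 − 8(ps − 29) = 1450 - 8ps. Setting this equal to supply: 1450 - 8ps = -87 + 6.5ps, so ps = 106.
Buyers pay pb = 106 − 29 = 77; q' = -87 + 6.5·106 = 602.
The subsidy expands output by 602 − 498 = 104 past the efficient level; on those units the gap between marginal cost and willingness to pay runs from 0 up to 29.
DWL = ½ × 29 × 104 = 1508.

Deadweight loss = 1508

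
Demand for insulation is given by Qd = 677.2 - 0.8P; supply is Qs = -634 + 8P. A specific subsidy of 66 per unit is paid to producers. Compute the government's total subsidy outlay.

Pre-subsidy: 677.2 - 0.8P = -634 + 8P gives P* = 149, Q* = 558.
With the subsidy, sellers receive Ps = Pb + 66 for each unit, where Pb is the price buyers pay.
Supply in terms of Pb becomes Qs = -634 + 8(Pb + 66) = -106 + 8Pb. Setting this equal to demand: 677.2 - 0.8Pb = -106 + 8Pb, so Pb = 89.
Sellers receive Ps = 89 + 66 = 155; Q' = 677.2 − 0.8·89 = 606.
Government outlay = subsidy × quantity = 66 × 606 = 39996.

Government cost = 39996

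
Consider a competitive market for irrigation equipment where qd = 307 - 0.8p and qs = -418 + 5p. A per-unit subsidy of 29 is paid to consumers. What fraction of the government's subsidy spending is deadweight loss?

Pre-subsidy: 307 - 0.8p = -418 + 5p gives p* = 125, q* = 207.
With the rebate, buyers effectively pay pb = ps − 29, where ps is the price sellers receive.
Demand in terms of ps becomes qd = 307 − 0.8(ps − 29) = 330.2 - 0.8ps. Setting this equal to supply: 330.2 - 0.8ps = -418 + 5ps, so ps = 129.
Buyers pay pb = 129 − 29 = 100; q' = -418 + 5·129 = 227.
ΔCS = ½(207 + 227)(125 − 100) = 5425; ΔPS = ½(207 + 227)(129 − 125) = 868.
Government spending = 29 × 227 = 6583.
DWL = ½ × 29 × (227 − 207) = 290; fraction = 290 / 6583 = 10/227.

DWL / government spending = 10/227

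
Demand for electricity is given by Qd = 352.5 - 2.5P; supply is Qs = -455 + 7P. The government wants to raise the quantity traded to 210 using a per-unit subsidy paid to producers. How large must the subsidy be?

Required subsidy s = 38 per unit

At Q = 210, invert demand for the buyer price: Pb = (352.5 − 210)/2.5 = 57; invert supply for the seller price: Ps = (210 − (-455))/7 = 95.
The subsidy must fill the gap: s = Ps − Pb = 95 − 57 = 38.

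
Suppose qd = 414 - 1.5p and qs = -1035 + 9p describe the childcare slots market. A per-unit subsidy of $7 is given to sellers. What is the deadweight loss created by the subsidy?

Pre-subsidy: 414 - 1.5p = -1035 + 9p gives p* = 138, q* = 207.
With the subsidy, sellers receive ps = pb + 7 for each unit, where pb is the price buyers pay.
Supply in terms of pb becomes qs = -1035 + 9(pb + 7) = -972 + 9pb. Setting this equal to demand: 414 - 1.5pb = -972 + 9pb, so pb = 132.
Sellers receive ps = 132 + 7 = 139; q' = 414 − 1.5·132 = 216.
The subsidy expands output by 216 − 207 = 9 past the efficient level; on those units the gap between marginal cost and willingness to pay runs from 0 up to 7.
DWL = ½ × 7 × 9 = 31.5.

Deadweight loss = $31.5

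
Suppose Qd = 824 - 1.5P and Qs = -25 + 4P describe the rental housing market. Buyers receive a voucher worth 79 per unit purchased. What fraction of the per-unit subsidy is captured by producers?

Producer share = 3/11

Pre-subsidy: 824 - 1.5P = -25 + 4P gives P* = 1698/11, Q* = 6517/11.
With the rebate, buyers effectively pay Pb = Ps − 79, where Ps is the price sellers receive.
Demand in terms of Ps becomes Qd = 824 − 1.5(Ps − 79) = 942.5 - 1.5Ps. Setting this equal to supply: 942.5 - 1.5Ps = -25 + 4Ps, so Ps = 1935/11.
Buyers pay Pb = 1935/11 − 79 = 1066/11; Q' = -25 + 4·(1935/11) = 7465/11.
Buyers' price falls by P* − Pb = 1698/11 − 1066/11 = 632/11; sellers' price rises by Ps − P* = 1935/11 − 1698/11 = 237/11.
So producers capture (237/11)/79 = 3/11 of each unit of subsidy.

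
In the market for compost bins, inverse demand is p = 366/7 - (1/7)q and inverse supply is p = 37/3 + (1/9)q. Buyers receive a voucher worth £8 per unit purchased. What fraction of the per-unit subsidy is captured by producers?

Producer share = 0.4375

Pre-subsidy: 366/7 - (1/7)q = 37/3 + (1/9)q gives q* = 157.3125 and p* = 29.8125.
With the rebate, buyers effectively pay pb = ps − 8, where ps is the price sellers receive.
On the curves, pb = 366/7 - (1/7)q and ps = 37/3 + (1/9)q; the wedge ps − pb = 8 gives 37/3 + (1/9)q − (366/7 - (1/7)q) = 8, so q' = 188.8125.
Then pb = 366/7 − (1/7)·188.8125 = 25.3125 and ps = 37/3 + (1/9)·188.8125 = 33.3125.
Buyers' price falls by p* − pb = 29.8125 − 25.3125 = 4.5; sellers' price rises by ps − p* = 33.3125 − 29.8125 = 3.5.
So producers capture 3.5/8 = 0.4375 of each unit of subsidy.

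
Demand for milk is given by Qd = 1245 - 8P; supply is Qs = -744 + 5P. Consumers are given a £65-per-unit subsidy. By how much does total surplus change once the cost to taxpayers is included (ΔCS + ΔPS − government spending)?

Pre-subsidy: 1245 - 8P = -744 + 5P gives P* = 153, Q* = 21.
With the rebate, buyers effectively pay Pb = Ps − 65, where Ps is the price sellers receive.
Demand in terms of Ps becomes Qd = 1245 − 8(Ps − 65) = 1765 - 8Ps. Setting this equal to supply: 1765 - 8Ps = -744 + 5Ps, so Ps = 193.
Buyers pay Pb = 193 − 65 = 128; Q' = -744 + 5·193 = 221.
ΔCS = ½(21 + 221)(153 − 128) = 3025; ΔPS = ½(21 + 221)(193 − 153) = 4840.
Government spending = 65 × 221 = 14365.
Net change = 3025 + 4840 − 14365 = -6500. The loss equals the DWL triangle ½·65·200.

Net change in total surplus = -£6500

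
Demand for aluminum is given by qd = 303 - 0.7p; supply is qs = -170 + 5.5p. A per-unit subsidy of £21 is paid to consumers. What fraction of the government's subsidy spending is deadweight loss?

DWL / government spending = 1617/65134

Pre-subsidy: 303 - 0.7p = -170 + 5.5p gives p* = 2365/31, q* = 15475/62.
With the rebate, buyers effectively pay pb = ps − 21, where ps is the price sellers receive.
Demand in terms of ps becomes qd = 303 − 0.7(ps − 21) = 317.7 - 0.7ps. Setting this equal to supply: 317.7 - 0.7ps = -170 + 5.5ps, so ps = 4877/62.
Buyers pay pb = 4877/62 − 21 = 3575/62; q' = -170 + 5.5·(4877/62) = 32567/124.
ΔCS = ½(15475/62 + 32567/124)(2365/31 − 3575/62) = 73362135/15376; ΔPS = ½(15475/62 + 32567/124)(4877/62 − 2365/31) = 9336999/15376.
Government spending = 21 × 32567/124 = 683907/124.
DWL = ½ × 21 × (32567/124 − 15475/62) = 33957/248; fraction = (33957/248) / (683907/124) = 1617/65134.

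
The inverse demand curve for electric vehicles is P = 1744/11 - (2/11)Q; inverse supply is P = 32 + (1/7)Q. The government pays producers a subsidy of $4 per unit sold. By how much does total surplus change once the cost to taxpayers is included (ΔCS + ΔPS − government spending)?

Net change in total surplus = -$24.64

Pre-subsidy: 1744/11 - (2/11)Q = 32 + (1/7)Q gives Q* = 389.76 and P* = 87.68.
With the subsidy, sellers receive Ps = Pb + 4 for each unit, where Pb is the price buyers pay.
On the curves, Pb = 1744/11 - (2/11)Q and Ps = 32 + (1/7)Q; the wedge Ps − Pb = 4 gives 32 + (1/7)Q − (1744/11 - (2/11)Q) = 4, so Q' = 402.08.
Then Pb = 1744/11 − (2/11)·402.08 = 85.44 and Ps = 32 + (1/7)·402.08 = 89.44.
ΔCS = ½(389.76 + 402.08)(87.68 − 85.44) = 886.8608; ΔPS = ½(389.76 + 402.08)(89.44 − 87.68) = 696.8192.
Government spending = 4 × 402.08 = 1608.32.
Net change = 886.8608 + 696.8192 − 1608.32 = -24.64. The loss equals the DWL triangle ½·4·12.32.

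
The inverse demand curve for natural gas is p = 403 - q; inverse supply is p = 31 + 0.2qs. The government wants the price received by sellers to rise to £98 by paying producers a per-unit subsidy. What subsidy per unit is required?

Required subsidy s = £30 per unit

At a seller price of 98, quantity supplied is -155 + 5·98 = 335.
Buyers absorb 335 only when they pay pb = 403 − 1·335 = 68.
s = ps − pb = 98 − 68 = 30.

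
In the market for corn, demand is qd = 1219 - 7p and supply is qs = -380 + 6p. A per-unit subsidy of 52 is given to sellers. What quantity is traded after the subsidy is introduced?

Pre-subsidy: 1219 - 7p = -380 + 6p gives p* = 123, q* = 358.
With the subsidy, sellers receive ps = pb + 52 for each unit, where pb is the price buyers pay.
Supply in terms of pb becomes qs = -380 + 6(pb + 52) = -68 + 6pb. Setting this equal to demand: 1219 - 7pb = -68 + 6pb, so pb = 99.
Sellers receive ps = 99 + 52 = 151; q' = 1219 − 7·99 = 526.

q' = 526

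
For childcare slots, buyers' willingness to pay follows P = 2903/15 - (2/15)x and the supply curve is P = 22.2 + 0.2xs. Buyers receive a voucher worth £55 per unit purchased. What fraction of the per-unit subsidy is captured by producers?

Producer share = 0.6

Pre-subsidy: 2903/15 - (2/15)x = 22.2 + 0.2x gives x* = 514 and P* = 125.
With the rebate, buyers effectively pay Pb = Ps − 55, where Ps is the price sellers receive.
On the curves, Pb = 2903/15 - (2/15)x and Ps = 22.2 + 0.2x; the wedge Ps − Pb = 55 gives 22.2 + 0.2x − (2903/15 - (2/15)x) = 55, so x' = 679.
Then Pb = 2903/15 − (2/15)·679 = 103 and Ps = 22.2 + 0.2·679 = 158.
Buyers' price falls by P* − Pb = 125 − 103 = 22; sellers' price rises by Ps − P* = 158 − 125 = 33.
So producers capture 33/55 = 0.6 of each unit of subsidy.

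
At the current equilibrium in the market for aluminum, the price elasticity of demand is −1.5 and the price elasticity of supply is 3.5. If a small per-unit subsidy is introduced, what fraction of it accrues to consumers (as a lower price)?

For a small subsidy around the equilibrium, the benefit split depends on the relative slopes, which at a point are proportional to the elasticities.
Buyer share = εs/(εs + |εd|) = 3.5/(3.5 + 1.5) = 0.7; seller share = |εd|/(εs + |εd|) = 0.3.

Consumer share = 0.7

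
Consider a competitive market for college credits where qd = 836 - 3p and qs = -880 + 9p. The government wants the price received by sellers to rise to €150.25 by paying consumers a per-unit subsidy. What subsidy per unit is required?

Required subsidy s = €29 per unit

At a seller price of 150.25, quantity supplied is -880 + 9·150.25 = 472.25.
Buyers absorb 472.25 only when they pay pb with 836 − 3·pb = 472.25, i.e. pb = 121.25.
s = ps − pb = 150.25 − 121.25 = 29.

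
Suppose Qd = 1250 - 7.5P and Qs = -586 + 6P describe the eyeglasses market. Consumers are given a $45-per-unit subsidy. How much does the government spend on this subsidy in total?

Pre-subsidy: 1250 - 7.5P = -586 + 6P gives P* = 136, Q* = 230.
With the rebate, buyers effectively pay Pb = Ps − 45, where Ps is the price sellers receive.
Demand in terms of Ps becomes Qd = 1250 − 7.5(Ps − 45) = 1587.5 - 7.5Ps. Setting this equal to supply: 1587.5 - 7.5Ps = -586 + 6Ps, so Ps = 161.
Buyers pay Pb = 161 − 45 = 116; Q' = -586 + 6·161 = 380.
Government outlay = subsidy × quantity = 45 × 380 = 17100.

Government cost = $17100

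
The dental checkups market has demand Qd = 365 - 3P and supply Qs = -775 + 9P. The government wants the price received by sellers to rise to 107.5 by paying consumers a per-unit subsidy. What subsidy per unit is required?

At a seller price of 107.5, quantity supplied is -775 + 9·107.5 = 192.5.
Buyers absorb 192.5 only when they pay Pb with 365 − 3·Pb = 192.5, i.e. Pb = 57.5.
s = Ps − Pb = 107.5 − 57.5 = 50.

Required subsidy s = 50 per unit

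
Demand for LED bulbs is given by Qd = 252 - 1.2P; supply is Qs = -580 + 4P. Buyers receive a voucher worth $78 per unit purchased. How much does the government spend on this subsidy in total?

Pre-subsidy: 252 - 1.2P = -580 + 4P gives P* = 160, Q* = 60.
With the rebate, buyers effectively pay Pb = Ps − 78, where Ps is the price sellers receive.
Demand in terms of Ps becomes Qd = 252 − 1.2(Ps − 78) = 345.6 - 1.2Ps. Setting this equal to supply: 345.6 - 1.2Ps = -580 + 4Ps, so Ps = 178.
Buyers pay Pb = 178 − 78 = 100; Q' = -580 + 4·178 = 132.
Government outlay = subsidy × quantity = 78 × 132 = 10296.

Government cost = $10296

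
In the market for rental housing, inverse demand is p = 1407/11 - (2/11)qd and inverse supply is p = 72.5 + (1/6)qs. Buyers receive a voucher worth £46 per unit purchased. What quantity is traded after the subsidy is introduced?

Pre-subsidy: 1407/11 - (2/11)q = 72.5 + (1/6)q gives q* = 159 and p* = 99.
With the rebate, buyers effectively pay pb = ps − 46, where ps is the price sellers receive.
On the curves, pb = 1407/11 - (2/11)q and ps = 72.5 + (1/6)q; the wedge ps − pb = 46 gives 72.5 + (1/6)q − (1407/11 - (2/11)q) = 46, so q' = 291.
Then pb = 1407/11 − (2/11)·291 = 75 and ps = 72.5 + (1/6)·291 = 121.

q' = 291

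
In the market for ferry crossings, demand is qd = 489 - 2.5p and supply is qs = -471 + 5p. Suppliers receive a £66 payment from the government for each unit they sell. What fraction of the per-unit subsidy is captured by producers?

Producer share = 1/3

Pre-subsidy: 489 - 2.5p = -471 + 5p gives p* = 128, q* = 169.
With the subsidy, sellers receive ps = pb + 66 for each unit, where pb is the price buyers pay.
Supply in terms of pb becomes qs = -471 + 5(pb + 66) = -141 + 5pb. Setting this equal to demand: 489 - 2.5pb = -141 + 5pb, so pb = 84.
Sellers receive ps = 84 + 66 = 150; q' = 489 − 2.5·84 = 279.
Buyers' price falls by p* − pb = 128 − 84 = 44; sellers' price rises by ps − p* = 150 − 128 = 22.
So producers capture 22/66 = 1/3 of each unit of subsidy.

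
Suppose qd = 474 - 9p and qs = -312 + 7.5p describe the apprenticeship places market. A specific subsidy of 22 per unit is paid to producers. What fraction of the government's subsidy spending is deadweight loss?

DWL / government spending = 165/496

Pre-subsidy: 474 - 9p = -312 + 7.5p gives p* = 524/11, q* = 498/11.
With the subsidy, sellers receive ps = pb + 22 for each unit, where pb is the price buyers pay.
Supply in terms of pb becomes qs = -312 + 7.5(pb + 22) = -147 + 7.5pb. Setting this equal to demand: 474 - 9pb = -147 + 7.5pb, so pb = 414/11.
Sellers receive ps = 414/11 + 22 = 656/11; q' = 474 − 9·(414/11) = 1488/11.
ΔCS = ½(498/11 + 1488/11)(524/11 − 414/11) = 9930/11; ΔPS = ½(498/11 + 1488/11)(656/11 − 524/11) = 11916/11.
Government spending = 22 × 1488/11 = 2976.
DWL = ½ × 22 × (1488/11 − 498/11) = 990; fraction = 990 / 2976 = 165/496.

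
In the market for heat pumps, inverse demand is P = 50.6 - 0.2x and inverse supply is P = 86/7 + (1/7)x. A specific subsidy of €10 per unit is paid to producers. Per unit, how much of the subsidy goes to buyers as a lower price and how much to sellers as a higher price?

Buyers gain 35/6 per unit; sellers gain 25/6 per unit

Pre-subsidy: 50.6 - 0.2x = 86/7 + (1/7)x gives x* = 111.75 and P* = 28.25.
With the subsidy, sellers receive Ps = Pb + 10 for each unit, where Pb is the price buyers pay.
On the curves, Pb = 50.6 - 0.2x and Ps = 86/7 + (1/7)x; the wedge Ps − Pb = 10 gives 86/7 + (1/7)x − (50.6 - 0.2x) = 10, so x' = 1691/12.
Then Pb = 50.6 − 0.2·(1691/12) = 269/12 and Ps = 86/7 + (1/7)·(1691/12) = 389/12.
Buyers' price falls by P* − Pb = 28.25 − 269/12 = 35/6; sellers' price rises by Ps − P* = 389/12 − 28.25 = 25/6.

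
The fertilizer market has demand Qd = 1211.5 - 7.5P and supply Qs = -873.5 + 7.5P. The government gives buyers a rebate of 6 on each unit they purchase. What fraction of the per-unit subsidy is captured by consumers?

Consumer share = 0.5

Pre-subsidy: 1211.5 - 7.5P = -873.5 + 7.5P gives P* = 139, Q* = 169.
With the rebate, buyers effectively pay Pb = Ps − 6, where Ps is the price sellers receive.
Demand in terms of Ps becomes Qd = 1211.5 − 7.5(Ps − 6) = 1256.5 - 7.5Ps. Setting this equal to supply: 1256.5 - 7.5Ps = -873.5 + 7.5Ps, so Ps = 142.
Buyers pay Pb = 142 − 6 = 136; Q' = -873.5 + 7.5·142 = 191.5.
Buyers' price falls by P* − Pb = 139 − 136 = 3; sellers' price rises by Ps − P* = 142 − 139 = 3.
So consumers capture 3/6 = 0.5 of each unit of subsidy.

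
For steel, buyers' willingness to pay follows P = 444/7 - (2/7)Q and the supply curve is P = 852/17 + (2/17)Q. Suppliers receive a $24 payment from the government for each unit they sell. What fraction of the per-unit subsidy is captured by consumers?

Pre-subsidy: 444/7 - (2/7)Q = 852/17 + (2/17)Q gives Q* = 33 and P* = 54.
With the subsidy, sellers receive Ps = Pb + 24 for each unit, where Pb is the price buyers pay.
On the curves, Pb = 444/7 - (2/7)Q and Ps = 852/17 + (2/17)Q; the wedge Ps − Pb = 24 gives 852/17 + (2/17)Q − (444/7 - (2/7)Q) = 24, so Q' = 92.5.
Then Pb = 444/7 − (2/7)·92.5 = 37 and Ps = 852/17 + (2/17)·92.5 = 61.
Buyers' price falls by P* − Pb = 54 − 37 = 17; sellers' price rises by Ps − P* = 61 − 54 = 7.
So consumers capture 17/24 = 17/24 of each unit of subsidy.

Consumer share = 17/24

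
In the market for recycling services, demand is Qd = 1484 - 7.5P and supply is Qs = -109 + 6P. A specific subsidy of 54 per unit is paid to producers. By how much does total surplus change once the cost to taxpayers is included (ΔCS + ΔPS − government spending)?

Net change in total surplus = -4860

Pre-subsidy: 1484 - 7.5P = -109 + 6P gives P* = 118, Q* = 599.
With the subsidy, sellers receive Ps = Pb + 54 for each unit, where Pb is the price buyers pay.
Supply in terms of Pb becomes Qs = -109 + 6(Pb + 54) = 215 + 6Pb. Setting this equal to demand: 1484 - 7.5Pb = 215 + 6Pb, so Pb = 94.
Sellers receive Ps = 94 + 54 = 148; Q' = 1484 − 7.5·94 = 779.
ΔCS = ½(599 + 779)(118 − 94) = 16536; ΔPS = ½(599 + 779)(148 − 118) = 20670.
Government spending = 54 × 779 = 42066.
Net change = 16536 + 20670 − 42066 = -4860. The loss equals the DWL triangle ½·54·180.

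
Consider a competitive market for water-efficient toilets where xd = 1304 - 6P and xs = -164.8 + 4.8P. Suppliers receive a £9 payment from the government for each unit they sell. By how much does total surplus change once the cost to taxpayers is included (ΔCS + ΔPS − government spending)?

Pre-subsidy: 1304 - 6P = -164.8 + 4.8P gives P* = 136, x* = 488.
With the subsidy, sellers receive Ps = Pb + 9 for each unit, where Pb is the price buyers pay.
Supply in terms of Pb becomes xs = -164.8 + 4.8(Pb + 9) = -121.6 + 4.8Pb. Setting this equal to demand: 1304 - 6Pb = -121.6 + 4.8Pb, so Pb = 132.
Sellers receive Ps = 132 + 9 = 141; x' = 1304 − 6·132 = 512.
ΔCS = ½(488 + 512)(136 − 132) = 2000; ΔPS = ½(488 + 512)(141 − 136) = 2500.
Government spending = 9 × 512 = 4608.
Net change = 2000 + 2500 − 4608 = -108. The loss equals the DWL triangle ½·9·24.

Net change in total surplus = -£108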